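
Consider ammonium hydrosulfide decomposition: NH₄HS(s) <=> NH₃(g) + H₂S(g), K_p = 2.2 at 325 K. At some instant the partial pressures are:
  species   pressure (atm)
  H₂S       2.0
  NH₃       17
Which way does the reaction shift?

to the left

(NH₄HS is a pure solid — omitted from Q_p.)
Q_p = P(NH₃)·P(H₂S) = (17)·(2.0) = 34
Q_p = 34 > K_p = 2.2, so the reverse reaction proceeds.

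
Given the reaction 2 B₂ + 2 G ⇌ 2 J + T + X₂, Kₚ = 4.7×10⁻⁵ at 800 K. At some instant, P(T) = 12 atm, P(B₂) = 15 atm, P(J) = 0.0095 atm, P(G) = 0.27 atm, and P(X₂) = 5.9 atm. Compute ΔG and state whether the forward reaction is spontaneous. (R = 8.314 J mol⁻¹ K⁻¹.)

ΔG = 14.1 kJ/mol; the forward reaction is non-spontaneous

Qₚ = P(J)²·P(T)·P(X₂) / (P(B₂)²·P(G)²) = (0.0095)²·(12)·(5.9) / ((15)²·(0.27)²) = 3.90×10⁻⁴
ΔG = RT ln(Qₚ/Kₚ) = (8.314 J mol⁻¹ K⁻¹)(800 K) × ln(3.90×10⁻⁴/4.7×10⁻⁵)
   = (6.651 kJ/mol)(2.116) = 14.1 kJ/mol
ΔG > 0, so the forward reaction is non-spontaneous (proceeds in reverse).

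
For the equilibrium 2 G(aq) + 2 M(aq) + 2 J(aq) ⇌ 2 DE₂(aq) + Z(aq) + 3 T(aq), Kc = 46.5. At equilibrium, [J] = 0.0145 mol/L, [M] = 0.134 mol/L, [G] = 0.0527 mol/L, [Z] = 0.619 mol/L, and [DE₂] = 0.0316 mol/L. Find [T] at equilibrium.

At equilibrium, Kc = [DE₂]²·[Z]·[T]³ / ([G]²·[M]²·[J]²) = 46.5.
(0.0316)²·(0.619)·([T])³ / ((0.0527)²·(0.134)²·(0.0145)²) = 46.5
[T]³ = 7.89e-4 ⇒ [T] = 0.0924 mol/L

[T] = 0.0924 mol/L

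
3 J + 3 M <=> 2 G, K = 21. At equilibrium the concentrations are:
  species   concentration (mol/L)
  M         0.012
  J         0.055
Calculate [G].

At equilibrium, K = [G]² / ([J]³·[M]³) = 21.
([G])² / ((0.055)³·(0.012)³) = 21
[G]² = 6.04×10⁻⁹ ⇒ [G] = 7.8×10⁻⁵ mol/L

[G] = 7.8×10⁻⁵ mol/L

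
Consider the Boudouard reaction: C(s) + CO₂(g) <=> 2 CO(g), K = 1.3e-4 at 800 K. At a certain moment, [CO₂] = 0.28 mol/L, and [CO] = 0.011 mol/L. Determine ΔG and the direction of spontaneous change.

(C is a pure solid — omitted from Q.)
Q = [CO]² / [CO₂] = (0.011)² / (0.28) = 4.32e-4
ΔG = RT ln(Q/K) = (8.314 J mol⁻¹ K⁻¹)(800 K) × ln(4.32e-4/1.3e-4)
   = (6.651 kJ/mol)(1.201) = 7.99 kJ/mol
ΔG > 0, so the forward reaction is non-spontaneous (proceeds in reverse).

ΔG = 7.99 kJ/mol; the forward reaction is non-spontaneous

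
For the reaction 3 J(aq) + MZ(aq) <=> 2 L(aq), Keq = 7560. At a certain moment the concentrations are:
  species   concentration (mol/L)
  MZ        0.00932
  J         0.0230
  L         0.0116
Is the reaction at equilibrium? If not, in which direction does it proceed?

Q = [L]² / ([J]³·[MZ]) = (0.0116)² / ((0.0230)³·(0.00932)) = 1190
Q = 1190 < Keq = 7560, so the forward reaction proceeds.

toward products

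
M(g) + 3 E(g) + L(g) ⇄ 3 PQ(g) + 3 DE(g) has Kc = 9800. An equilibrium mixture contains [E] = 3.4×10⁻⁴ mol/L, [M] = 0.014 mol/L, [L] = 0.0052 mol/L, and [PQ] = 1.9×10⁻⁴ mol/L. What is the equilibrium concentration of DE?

[DE] = 1.6 mol/L

At equilibrium, Kc = [PQ]³·[DE]³ / ([M]·[E]³·[L]) = 9800.
(1.9×10⁻⁴)³·([DE])³ / ((0.014)·(3.4×10⁻⁴)³·(0.0052)) = 9800
[DE]³ = 4.09 ⇒ [DE] = 1.6 mol/L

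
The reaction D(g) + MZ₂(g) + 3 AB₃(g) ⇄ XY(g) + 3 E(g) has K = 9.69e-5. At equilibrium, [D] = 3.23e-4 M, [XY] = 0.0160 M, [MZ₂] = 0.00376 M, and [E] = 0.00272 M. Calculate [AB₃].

[AB₃] = 1.40 M

At equilibrium, K = [XY]·[E]³ / ([D]·[MZ₂]·[AB₃]³) = 9.69e-5.
(0.0160)·(0.00272)³ / ((3.23e-4)·(0.00376)·([AB₃])³) = 9.69e-5
[AB₃]³ = 2.74 ⇒ [AB₃] = 1.40 M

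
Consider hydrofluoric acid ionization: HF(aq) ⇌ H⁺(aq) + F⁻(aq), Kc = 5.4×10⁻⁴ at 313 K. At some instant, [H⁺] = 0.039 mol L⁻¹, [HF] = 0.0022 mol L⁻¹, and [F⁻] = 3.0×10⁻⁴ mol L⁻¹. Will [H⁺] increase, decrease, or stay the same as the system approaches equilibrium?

Qc = [H⁺]·[F⁻] / [HF] = (0.039)·(3.0×10⁻⁴) / (0.0022) = 0.0053
Qc = 0.0053 > Kc = 5.4×10⁻⁴: net reverse reaction.
H⁺ is a product, so it decreases.

decrease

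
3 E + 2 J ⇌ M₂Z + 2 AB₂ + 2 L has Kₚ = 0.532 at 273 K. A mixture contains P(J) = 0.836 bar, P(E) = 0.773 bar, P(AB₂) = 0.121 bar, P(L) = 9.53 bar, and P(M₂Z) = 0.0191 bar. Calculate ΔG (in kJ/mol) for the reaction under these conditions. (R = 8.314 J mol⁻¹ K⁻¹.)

Qₚ = P(M₂Z)·P(AB₂)²·P(L)² / (P(E)³·P(J)²) = (0.0191)·(0.121)²·(9.53)² / ((0.773)³·(0.836)²) = 0.0787
ΔG = RT ln(Qₚ/Kₚ) = (8.314 J mol⁻¹ K⁻¹)(273 K) × ln(0.0787/0.532)
   = (2.270 kJ/mol)(-1.911) = -4.34 kJ/mol
ΔG < 0, so the forward reaction is spontaneous (proceeds forward).

ΔG = -4.34 kJ/mol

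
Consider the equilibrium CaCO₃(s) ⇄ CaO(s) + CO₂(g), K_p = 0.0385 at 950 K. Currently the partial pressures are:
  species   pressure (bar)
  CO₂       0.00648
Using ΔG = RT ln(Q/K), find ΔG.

(CaCO₃, CaO are pure solids — omitted from Q_p.)
Q_p = P(CO₂) = 0.00648
ΔG = RT ln(Q_p/K_p) = (8.314 J mol⁻¹ K⁻¹)(950 K) × ln(0.00648/0.0385)
   = (7.898 kJ/mol)(-1.782) = -14.1 kJ/mol
ΔG < 0, so the forward reaction is spontaneous (proceeds forward).

ΔG = -14.1 kJ/mol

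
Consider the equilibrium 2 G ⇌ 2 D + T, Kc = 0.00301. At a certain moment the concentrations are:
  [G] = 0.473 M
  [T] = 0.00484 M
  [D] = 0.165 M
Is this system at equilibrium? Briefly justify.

no; Q < K, reaction proceeds forward

Qc = [D]²·[T] / [G]² = (0.165)²·(0.00484) / (0.473)² = 5.89×10⁻⁴
Qc = 5.89×10⁻⁴ < Kc = 0.00301: net forward reaction.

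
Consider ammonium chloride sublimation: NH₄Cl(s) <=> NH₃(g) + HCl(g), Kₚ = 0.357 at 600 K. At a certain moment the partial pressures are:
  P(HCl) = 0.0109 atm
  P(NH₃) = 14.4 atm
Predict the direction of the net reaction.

in the forward direction

(NH₄Cl is a pure solid — omitted from Qₚ.)
Qₚ = P(NH₃)·P(HCl) = (14.4)·(0.0109) = 0.157
Qₚ = 0.157 < Kₚ = 0.357, so the forward reaction proceeds.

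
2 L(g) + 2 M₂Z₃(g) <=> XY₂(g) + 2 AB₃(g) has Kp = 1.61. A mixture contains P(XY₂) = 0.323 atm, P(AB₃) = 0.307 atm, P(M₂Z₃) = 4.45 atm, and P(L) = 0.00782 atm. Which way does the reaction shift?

Qp = P(XY₂)·P(AB₃)² / (P(L)²·P(M₂Z₃)²) = (0.323)·(0.307)² / ((0.00782)²·(4.45)²) = 25.1
Qp = 25.1 > Kp = 1.61, so the reverse reaction proceeds.

to the left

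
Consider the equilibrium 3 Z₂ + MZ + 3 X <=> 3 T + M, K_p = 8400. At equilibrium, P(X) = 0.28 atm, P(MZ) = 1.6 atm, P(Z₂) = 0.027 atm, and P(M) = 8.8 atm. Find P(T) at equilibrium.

At equilibrium, K_p = P(T)³·P(M) / (P(Z₂)³·P(MZ)·P(X)³) = 8400.
(P(T))³·(8.8) / ((0.027)³·(1.6)·(0.28)³) = 8400
P(T)³ = 6.60×10⁻⁴ ⇒ P(T) = 0.087 atm

P(T) = 0.087 atm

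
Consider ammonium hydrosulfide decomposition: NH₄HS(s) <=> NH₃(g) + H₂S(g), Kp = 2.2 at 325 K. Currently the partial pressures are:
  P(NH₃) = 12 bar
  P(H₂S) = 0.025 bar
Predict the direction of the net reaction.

(NH₄HS is a pure solid — omitted from Qp.)
Qp = P(NH₃)·P(H₂S) = (12)·(0.025) = 0.30
Qp = 0.30 < Kp = 2.2, so the forward reaction proceeds.

forward (toward products)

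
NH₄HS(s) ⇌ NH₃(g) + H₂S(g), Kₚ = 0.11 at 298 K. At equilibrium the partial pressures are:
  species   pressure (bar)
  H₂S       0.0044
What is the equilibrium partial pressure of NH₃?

P(NH₃) = 25 bar

(NH₄HS is a pure solid — omitted from Kₚ.)
At equilibrium, Kₚ = P(NH₃)·P(H₂S) = 0.11.
(P(NH₃))·(0.0044) = 0.11
P(NH₃) = 25.0 = 25 bar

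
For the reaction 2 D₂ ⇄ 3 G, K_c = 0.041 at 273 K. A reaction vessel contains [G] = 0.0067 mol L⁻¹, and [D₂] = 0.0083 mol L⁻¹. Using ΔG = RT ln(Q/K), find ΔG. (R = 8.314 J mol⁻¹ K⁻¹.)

Q_c = [G]³ / [D₂]² = (0.0067)³ / (0.0083)² = 0.00437
ΔG = RT ln(Q_c/K_c) = (8.314 J mol⁻¹ K⁻¹)(273 K) × ln(0.00437/0.041)
   = (2.270 kJ/mol)(-2.239) = -5.08 kJ/mol
ΔG < 0, so the forward reaction is spontaneous (proceeds forward).

ΔG = -5.08 kJ/mol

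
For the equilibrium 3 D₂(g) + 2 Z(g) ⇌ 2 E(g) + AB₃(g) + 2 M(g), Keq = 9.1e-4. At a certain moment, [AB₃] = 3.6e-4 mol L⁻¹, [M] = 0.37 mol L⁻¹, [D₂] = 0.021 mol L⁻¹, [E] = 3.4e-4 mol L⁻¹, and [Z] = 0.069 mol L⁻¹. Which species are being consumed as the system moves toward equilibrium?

Q = [E]²·[AB₃]·[M]² / ([D₂]³·[Z]²) = (3.4e-4)²·(3.6e-4)·(0.37)² / ((0.021)³·(0.069)²) = 1.3e-4
Q = 1.3e-4 < Keq = 9.1e-4: net forward reaction.

D₂, Z (reactants)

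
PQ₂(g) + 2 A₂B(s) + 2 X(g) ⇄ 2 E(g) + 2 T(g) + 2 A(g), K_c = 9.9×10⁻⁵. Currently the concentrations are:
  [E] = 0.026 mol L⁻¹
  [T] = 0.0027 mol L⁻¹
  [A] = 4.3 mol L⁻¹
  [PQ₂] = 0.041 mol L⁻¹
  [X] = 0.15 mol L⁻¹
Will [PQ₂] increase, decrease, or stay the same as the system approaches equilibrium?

stay the same

(A₂B is a pure solid — omitted from Q_c.)
Q_c = [E]²·[T]²·[A]² / ([PQ₂]·[X]²) = (0.026)²·(0.0027)²·(4.3)² / ((0.041)·(0.15)²) = 9.9×10⁻⁵
Q_c = 9.9×10⁻⁵ = K_c; the system is at equilibrium.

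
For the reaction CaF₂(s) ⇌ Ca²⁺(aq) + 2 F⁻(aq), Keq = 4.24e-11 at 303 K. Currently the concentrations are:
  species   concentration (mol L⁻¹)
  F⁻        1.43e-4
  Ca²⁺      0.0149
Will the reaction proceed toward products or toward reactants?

reverse (toward reactants)

(CaF₂ is a pure solid — omitted from Q.)
Q = [Ca²⁺]·[F⁻]² = (0.0149)·(1.43e-4)² = 3.05e-10
Q = 3.05e-10 > Keq = 4.24e-11, so the reverse reaction proceeds.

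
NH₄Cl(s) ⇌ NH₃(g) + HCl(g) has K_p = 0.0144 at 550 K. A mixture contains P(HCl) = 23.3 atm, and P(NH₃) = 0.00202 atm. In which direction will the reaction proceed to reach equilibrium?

toward reactants

(NH₄Cl is a pure solid — omitted from Q_p.)
Q_p = P(NH₃)·P(HCl) = (0.00202)·(23.3) = 0.0471
Q_p = 0.0471 > K_p = 0.0144, so the reverse reaction proceeds.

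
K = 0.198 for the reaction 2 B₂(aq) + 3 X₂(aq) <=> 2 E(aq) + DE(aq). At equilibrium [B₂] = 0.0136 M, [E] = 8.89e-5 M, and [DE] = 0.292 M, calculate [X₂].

At equilibrium, K = [E]²·[DE] / ([B₂]²·[X₂]³) = 0.198.
(8.89e-5)²·(0.292) / ((0.0136)²·([X₂])³) = 0.198
[X₂]³ = 6.30e-5 ⇒ [X₂] = 0.0398 M

[X₂] = 0.0398 M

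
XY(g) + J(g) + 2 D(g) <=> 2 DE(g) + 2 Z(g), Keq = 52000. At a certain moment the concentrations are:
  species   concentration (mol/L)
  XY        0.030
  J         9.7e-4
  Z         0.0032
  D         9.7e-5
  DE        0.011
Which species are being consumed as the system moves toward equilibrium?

Q = [DE]²·[Z]² / ([XY]·[J]·[D]²) = (0.011)²·(0.0032)² / ((0.030)·(9.7e-4)·(9.7e-5)²) = 4500
Q = 4500 < Keq = 52000: net forward reaction.

XY, J, D (reactants)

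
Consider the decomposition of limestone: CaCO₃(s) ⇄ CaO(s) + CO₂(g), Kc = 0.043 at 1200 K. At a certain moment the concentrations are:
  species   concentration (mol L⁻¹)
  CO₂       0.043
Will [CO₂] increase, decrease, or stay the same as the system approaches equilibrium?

(CaCO₃, CaO are pure solids — omitted from Qc.)
Qc = [CO₂] = 0.043
Qc = 0.043 = Kc; the system is at equilibrium.

stay the same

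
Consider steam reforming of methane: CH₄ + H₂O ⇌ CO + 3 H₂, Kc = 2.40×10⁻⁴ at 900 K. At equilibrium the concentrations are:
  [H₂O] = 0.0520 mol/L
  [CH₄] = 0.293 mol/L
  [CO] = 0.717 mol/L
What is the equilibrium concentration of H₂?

At equilibrium, Kc = [CO]·[H₂]³ / ([CH₄]·[H₂O]) = 2.40×10⁻⁴.
(0.717)·([H₂])³ / ((0.293)·(0.0520)) = 2.40×10⁻⁴
[H₂]³ = 5.10×10⁻⁶ ⇒ [H₂] = 0.0172 mol/L

[H₂] = 0.0172 mol/L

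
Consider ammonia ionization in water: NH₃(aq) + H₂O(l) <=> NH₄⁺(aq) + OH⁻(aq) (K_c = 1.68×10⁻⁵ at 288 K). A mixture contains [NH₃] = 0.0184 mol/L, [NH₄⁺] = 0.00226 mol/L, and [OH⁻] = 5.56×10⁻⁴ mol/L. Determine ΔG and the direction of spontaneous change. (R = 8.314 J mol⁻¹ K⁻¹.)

(H₂O is a pure liquid — omitted from Q_c.)
Q_c = [NH₄⁺]·[OH⁻] / [NH₃] = (0.00226)·(5.56×10⁻⁴) / (0.0184) = 6.83×10⁻⁵
ΔG = RT ln(Q_c/K_c) = (8.314 J mol⁻¹ K⁻¹)(288 K) × ln(6.83×10⁻⁵/1.68×10⁻⁵)
   = (2.394 kJ/mol)(1.403) = 3.36 kJ/mol
ΔG > 0, so the forward reaction is non-spontaneous (proceeds in reverse).

ΔG = 3.36 kJ/mol; the forward reaction is non-spontaneous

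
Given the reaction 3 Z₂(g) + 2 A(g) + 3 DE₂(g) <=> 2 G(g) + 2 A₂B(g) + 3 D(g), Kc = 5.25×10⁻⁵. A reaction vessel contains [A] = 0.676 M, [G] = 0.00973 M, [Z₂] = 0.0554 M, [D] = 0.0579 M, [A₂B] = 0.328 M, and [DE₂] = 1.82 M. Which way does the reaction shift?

Qc = [G]²·[A₂B]²·[D]³ / ([Z₂]³·[A]²·[DE₂]³) = (0.00973)²·(0.328)²·(0.0579)³ / ((0.0554)³·(0.676)²·(1.82)³) = 4.22×10⁻⁶
Qc = 4.22×10⁻⁶ < Kc = 5.25×10⁻⁵, so the forward reaction proceeds.

toward products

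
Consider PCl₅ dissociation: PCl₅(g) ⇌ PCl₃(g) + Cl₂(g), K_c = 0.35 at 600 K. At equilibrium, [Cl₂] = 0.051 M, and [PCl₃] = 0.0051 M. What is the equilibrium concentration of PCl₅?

[PCl₅] = 7.4e-4 M

At equilibrium, K_c = [PCl₃]·[Cl₂] / [PCl₅] = 0.35.
(0.0051)·(0.051) / ([PCl₅]) = 0.35
[PCl₅] = 7.43e-4 = 7.4e-4 M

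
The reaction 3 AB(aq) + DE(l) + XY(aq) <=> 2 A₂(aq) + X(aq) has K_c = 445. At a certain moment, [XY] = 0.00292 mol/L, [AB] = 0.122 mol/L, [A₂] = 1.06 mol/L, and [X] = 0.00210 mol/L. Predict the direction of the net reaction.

(DE is a pure liquid — omitted from Q_c.)
Q_c = [A₂]²·[X] / ([AB]³·[XY]) = (1.06)²·(0.00210) / ((0.122)³·(0.00292)) = 445
Q_c = 445 = K_c, so the system is already at equilibrium.

no net change (already at equilibrium)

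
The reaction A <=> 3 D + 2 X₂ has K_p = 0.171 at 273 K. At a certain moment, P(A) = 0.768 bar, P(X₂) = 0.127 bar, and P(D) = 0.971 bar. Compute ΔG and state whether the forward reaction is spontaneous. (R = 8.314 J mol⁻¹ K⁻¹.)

Q_p = P(D)³·P(X₂)² / P(A) = (0.971)³·(0.127)² / (0.768) = 0.0192
ΔG = RT ln(Q_p/K_p) = (8.314 J mol⁻¹ K⁻¹)(273 K) × ln(0.0192/0.171)
   = (2.270 kJ/mol)(-2.187) = -4.96 kJ/mol
ΔG < 0, so the forward reaction is spontaneous (proceeds forward).

ΔG = -4.96 kJ/mol; the forward reaction is spontaneous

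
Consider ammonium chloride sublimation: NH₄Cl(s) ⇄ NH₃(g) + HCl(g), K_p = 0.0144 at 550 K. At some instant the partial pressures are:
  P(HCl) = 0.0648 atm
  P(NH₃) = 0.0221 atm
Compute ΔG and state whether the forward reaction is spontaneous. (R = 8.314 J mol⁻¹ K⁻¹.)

ΔG = -10.6 kJ/mol; the forward reaction is spontaneous

(NH₄Cl is a pure solid — omitted from Q_p.)
Q_p = P(NH₃)·P(HCl) = (0.0221)·(0.0648) = 0.00143
ΔG = RT ln(Q_p/K_p) = (8.314 J mol⁻¹ K⁻¹)(550 K) × ln(0.00143/0.0144)
   = (4.573 kJ/mol)(-2.310) = -10.6 kJ/mol
ΔG < 0, so the forward reaction is spontaneous (proceeds forward).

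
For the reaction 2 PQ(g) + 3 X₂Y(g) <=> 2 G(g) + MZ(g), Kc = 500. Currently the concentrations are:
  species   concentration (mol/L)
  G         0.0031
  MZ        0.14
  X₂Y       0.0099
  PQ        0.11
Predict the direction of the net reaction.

Qc = [G]²·[MZ] / ([PQ]²·[X₂Y]³) = (0.0031)²·(0.14) / ((0.11)²·(0.0099)³) = 110
Qc = 110 < Kc = 500, so the forward reaction proceeds.

to the right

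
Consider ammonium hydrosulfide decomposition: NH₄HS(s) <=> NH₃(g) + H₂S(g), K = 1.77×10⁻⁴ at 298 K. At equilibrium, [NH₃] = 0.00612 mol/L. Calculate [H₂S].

(NH₄HS is a pure solid — omitted from K.)
At equilibrium, K = [NH₃]·[H₂S] = 1.77×10⁻⁴.
(0.00612)·([H₂S]) = 1.77×10⁻⁴
[H₂S] = 0.0289 mol/L

[H₂S] = 0.0289 mol/L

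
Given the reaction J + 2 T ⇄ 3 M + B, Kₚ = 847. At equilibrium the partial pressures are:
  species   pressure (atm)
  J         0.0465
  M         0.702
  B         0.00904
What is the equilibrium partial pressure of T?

P(T) = 0.00891 atm

At equilibrium, Kₚ = P(M)³·P(B) / (P(J)·P(T)²) = 847.
(0.702)³·(0.00904) / ((0.0465)·(P(T))²) = 847
P(T)² = 7.94×10⁻⁵ ⇒ P(T) = 0.00891 atm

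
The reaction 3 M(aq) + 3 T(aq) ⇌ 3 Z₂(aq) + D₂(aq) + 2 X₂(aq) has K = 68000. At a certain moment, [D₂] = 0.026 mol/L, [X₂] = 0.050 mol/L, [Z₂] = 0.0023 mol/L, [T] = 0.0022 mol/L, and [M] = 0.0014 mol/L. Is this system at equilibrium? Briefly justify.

no; Q < K, reaction proceeds forward

Q = [Z₂]³·[D₂]·[X₂]² / ([M]³·[T]³) = (0.0023)³·(0.026)·(0.050)² / ((0.0014)³·(0.0022)³) = 27000
Q = 27000 < K = 68000: net forward reaction.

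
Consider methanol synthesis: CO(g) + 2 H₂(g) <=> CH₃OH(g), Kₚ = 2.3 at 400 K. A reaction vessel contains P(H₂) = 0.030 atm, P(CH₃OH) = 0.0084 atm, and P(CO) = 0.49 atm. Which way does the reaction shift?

Qₚ = P(CH₃OH) / (P(CO)·P(H₂)²) = (0.0084) / ((0.49)·(0.030)²) = 19
Qₚ = 19 > Kₚ = 2.3, so the reverse reaction proceeds.

toward reactants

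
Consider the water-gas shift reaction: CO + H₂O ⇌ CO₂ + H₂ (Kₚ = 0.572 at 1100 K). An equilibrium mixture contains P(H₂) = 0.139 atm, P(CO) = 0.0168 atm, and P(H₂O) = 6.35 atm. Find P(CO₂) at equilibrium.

P(CO₂) = 0.439 atm

At equilibrium, Kₚ = P(CO₂)·P(H₂) / (P(CO)·P(H₂O)) = 0.572.
(P(CO₂))·(0.139) / ((0.0168)·(6.35)) = 0.572
P(CO₂) = 0.439 atm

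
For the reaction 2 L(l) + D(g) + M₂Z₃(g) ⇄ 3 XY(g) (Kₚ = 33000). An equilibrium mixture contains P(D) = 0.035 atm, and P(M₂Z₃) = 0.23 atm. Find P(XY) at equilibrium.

(L is a pure liquid — omitted from Kₚ.)
At equilibrium, Kₚ = P(XY)³ / (P(D)·P(M₂Z₃)) = 33000.
(P(XY))³ / ((0.035)·(0.23)) = 33000
P(XY)³ = 266 ⇒ P(XY) = 6.4 atm

P(XY) = 6.4 atm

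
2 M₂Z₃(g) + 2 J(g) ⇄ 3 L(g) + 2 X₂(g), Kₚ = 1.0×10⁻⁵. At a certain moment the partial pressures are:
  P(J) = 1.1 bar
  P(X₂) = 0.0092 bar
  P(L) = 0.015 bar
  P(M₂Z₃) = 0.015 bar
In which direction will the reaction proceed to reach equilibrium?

Qₚ = P(L)³·P(X₂)² / (P(M₂Z₃)²·P(J)²) = (0.015)³·(0.0092)² / ((0.015)²·(1.1)²) = 1.0×10⁻⁶
Qₚ = 1.0×10⁻⁶ < Kₚ = 1.0×10⁻⁵, so the forward reaction proceeds.

in the forward direction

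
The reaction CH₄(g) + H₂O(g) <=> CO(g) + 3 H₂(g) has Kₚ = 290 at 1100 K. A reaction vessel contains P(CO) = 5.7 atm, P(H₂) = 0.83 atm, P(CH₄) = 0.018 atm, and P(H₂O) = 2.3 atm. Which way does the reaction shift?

Qₚ = P(CO)·P(H₂)³ / (P(CH₄)·P(H₂O)) = (5.7)·(0.83)³ / ((0.018)·(2.3)) = 79
Qₚ = 79 < Kₚ = 290, so the forward reaction proceeds.

to the right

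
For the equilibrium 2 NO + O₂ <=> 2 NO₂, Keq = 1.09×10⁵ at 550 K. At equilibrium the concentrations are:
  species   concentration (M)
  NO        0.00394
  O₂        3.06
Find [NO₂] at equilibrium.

At equilibrium, Keq = [NO₂]² / ([NO]²·[O₂]) = 1.09×10⁵.
([NO₂])² / ((0.00394)²·(3.06)) = 1.09×10⁵
[NO₂]² = 5.18 ⇒ [NO₂] = 2.28 M

[NO₂] = 2.28 M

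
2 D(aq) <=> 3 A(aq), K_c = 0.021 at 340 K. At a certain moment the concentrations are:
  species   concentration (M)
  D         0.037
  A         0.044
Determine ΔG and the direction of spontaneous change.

ΔG = 3.07 kJ/mol; the forward reaction is non-spontaneous

Q_c = [A]³ / [D]² = (0.044)³ / (0.037)² = 0.0622
ΔG = RT ln(Q_c/K_c) = (8.314 J mol⁻¹ K⁻¹)(340 K) × ln(0.0622/0.021)
   = (2.827 kJ/mol)(1.086) = 3.07 kJ/mol
ΔG > 0, so the forward reaction is non-spontaneous (proceeds in reverse).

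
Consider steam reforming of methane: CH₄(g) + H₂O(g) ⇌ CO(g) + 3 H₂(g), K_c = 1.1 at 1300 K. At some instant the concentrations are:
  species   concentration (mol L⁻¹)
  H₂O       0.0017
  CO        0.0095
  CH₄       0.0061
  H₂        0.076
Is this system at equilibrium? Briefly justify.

no; Q < K, reaction proceeds forward

Q_c = [CO]·[H₂]³ / ([CH₄]·[H₂O]) = (0.0095)·(0.076)³ / ((0.0061)·(0.0017)) = 0.40
Q_c = 0.40 < K_c = 1.1: net forward reaction.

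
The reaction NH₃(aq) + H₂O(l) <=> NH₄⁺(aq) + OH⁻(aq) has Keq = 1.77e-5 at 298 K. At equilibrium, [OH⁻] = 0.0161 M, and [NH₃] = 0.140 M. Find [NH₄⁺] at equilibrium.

(H₂O is a pure liquid — omitted from Keq.)
At equilibrium, Keq = [NH₄⁺]·[OH⁻] / [NH₃] = 1.77e-5.
([NH₄⁺])·(0.0161) / (0.140) = 1.77e-5
[NH₄⁺] = 1.54e-4 M

[NH₄⁺] = 1.54e-4 M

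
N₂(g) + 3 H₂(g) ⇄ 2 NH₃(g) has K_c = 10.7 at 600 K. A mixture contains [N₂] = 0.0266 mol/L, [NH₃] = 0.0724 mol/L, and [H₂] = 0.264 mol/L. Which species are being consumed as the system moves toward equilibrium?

none (at equilibrium)

Q_c = [NH₃]² / ([N₂]·[H₂]³) = (0.0724)² / ((0.0266)·(0.264)³) = 10.7
Q_c = 10.7 = K_c; the system is at equilibrium.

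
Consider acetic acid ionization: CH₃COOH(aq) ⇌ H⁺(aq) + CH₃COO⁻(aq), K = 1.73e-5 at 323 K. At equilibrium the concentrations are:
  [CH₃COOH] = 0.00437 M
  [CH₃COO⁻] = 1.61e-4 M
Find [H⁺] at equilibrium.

At equilibrium, K = [H⁺]·[CH₃COO⁻] / [CH₃COOH] = 1.73e-5.
([H⁺])·(1.61e-4) / (0.00437) = 1.73e-5
[H⁺] = 4.70e-4 M

[H⁺] = 4.70e-4 M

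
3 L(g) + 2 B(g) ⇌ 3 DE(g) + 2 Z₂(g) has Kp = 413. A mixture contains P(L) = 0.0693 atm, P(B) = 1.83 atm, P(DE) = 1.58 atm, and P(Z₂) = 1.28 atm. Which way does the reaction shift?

Qp = P(DE)³·P(Z₂)² / (P(L)³·P(B)²) = (1.58)³·(1.28)² / ((0.0693)³·(1.83)²) = 5800
Qp = 5800 > Kp = 413, so the reverse reaction proceeds.

in the reverse direction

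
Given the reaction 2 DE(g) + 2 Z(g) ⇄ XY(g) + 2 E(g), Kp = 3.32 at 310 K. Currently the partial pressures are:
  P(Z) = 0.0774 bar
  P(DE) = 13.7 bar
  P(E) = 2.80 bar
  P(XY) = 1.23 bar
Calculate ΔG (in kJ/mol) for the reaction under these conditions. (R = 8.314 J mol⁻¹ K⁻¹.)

ΔG = 2.45 kJ/mol

Qp = P(XY)·P(E)² / (P(DE)²·P(Z)²) = (1.23)·(2.80)² / ((13.7)²·(0.0774)²) = 8.58
ΔG = RT ln(Qp/Kp) = (8.314 J mol⁻¹ K⁻¹)(310 K) × ln(8.58/3.32)
   = (2.577 kJ/mol)(0.9495) = 2.45 kJ/mol
ΔG > 0, so the forward reaction is non-spontaneous (proceeds in reverse).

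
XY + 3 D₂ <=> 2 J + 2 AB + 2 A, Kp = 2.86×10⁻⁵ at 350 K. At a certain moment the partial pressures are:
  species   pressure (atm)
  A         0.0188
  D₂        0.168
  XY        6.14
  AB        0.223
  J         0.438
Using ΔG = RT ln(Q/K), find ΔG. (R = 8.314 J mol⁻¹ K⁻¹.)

ΔG = 4.07 kJ/mol

Qp = P(J)²·P(AB)²·P(A)² / (P(XY)·P(D₂)³) = (0.438)²·(0.223)²·(0.0188)² / ((6.14)·(0.168)³) = 1.16×10⁻⁴
ΔG = RT ln(Qp/Kp) = (8.314 J mol⁻¹ K⁻¹)(350 K) × ln(1.16×10⁻⁴/2.86×10⁻⁵)
   = (2.910 kJ/mol)(1.400) = 4.07 kJ/mol
ΔG > 0, so the forward reaction is non-spontaneous (proceeds in reverse).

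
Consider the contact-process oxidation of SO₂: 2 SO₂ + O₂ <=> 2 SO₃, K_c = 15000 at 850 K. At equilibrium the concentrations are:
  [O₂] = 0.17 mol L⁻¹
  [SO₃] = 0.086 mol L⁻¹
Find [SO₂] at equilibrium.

At equilibrium, K_c = [SO₃]² / ([SO₂]²·[O₂]) = 15000.
(0.086)² / (([SO₂])²·(0.17)) = 15000
[SO₂]² = 2.90e-6 ⇒ [SO₂] = 0.0017 mol L⁻¹

[SO₂] = 0.0017 mol L⁻¹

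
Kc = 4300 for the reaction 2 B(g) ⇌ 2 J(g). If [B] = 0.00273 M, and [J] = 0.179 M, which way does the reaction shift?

Qc = [J]² / [B]² = (0.179)² / (0.00273)² = 4300
Qc = 4300 = Kc, so the system is already at equilibrium.

no net change (already at equilibrium)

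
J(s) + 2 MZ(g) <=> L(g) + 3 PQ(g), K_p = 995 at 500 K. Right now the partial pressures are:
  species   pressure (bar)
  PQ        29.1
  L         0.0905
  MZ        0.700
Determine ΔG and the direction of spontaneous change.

ΔG = 6.32 kJ/mol; the forward reaction is non-spontaneous

(J is a pure solid — omitted from Q_p.)
Q_p = P(L)·P(PQ)³ / P(MZ)² = (0.0905)·(29.1)³ / (0.700)² = 4550
ΔG = RT ln(Q_p/K_p) = (8.314 J mol⁻¹ K⁻¹)(500 K) × ln(4550/995)
   = (4.157 kJ/mol)(1.520) = 6.32 kJ/mol
ΔG > 0, so the forward reaction is non-spontaneous (proceeds in reverse).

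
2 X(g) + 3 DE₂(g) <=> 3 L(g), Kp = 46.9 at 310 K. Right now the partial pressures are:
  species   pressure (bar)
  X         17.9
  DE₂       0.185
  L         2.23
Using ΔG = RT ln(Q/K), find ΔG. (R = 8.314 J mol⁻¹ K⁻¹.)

ΔG = -5.54 kJ/mol

Qp = P(L)³ / (P(X)²·P(DE₂)³) = (2.23)³ / ((17.9)²·(0.185)³) = 5.47
ΔG = RT ln(Qp/Kp) = (8.314 J mol⁻¹ K⁻¹)(310 K) × ln(5.47/46.9)
   = (2.577 kJ/mol)(-2.149) = -5.54 kJ/mol
ΔG < 0, so the forward reaction is spontaneous (proceeds forward).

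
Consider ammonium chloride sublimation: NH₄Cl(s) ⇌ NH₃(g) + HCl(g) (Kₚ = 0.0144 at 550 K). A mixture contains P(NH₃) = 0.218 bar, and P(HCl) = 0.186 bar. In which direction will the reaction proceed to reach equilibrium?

toward reactants

(NH₄Cl is a pure solid — omitted from Qₚ.)
Qₚ = P(NH₃)·P(HCl) = (0.218)·(0.186) = 0.0405
Qₚ = 0.0405 > Kₚ = 0.0144, so the reverse reaction proceeds.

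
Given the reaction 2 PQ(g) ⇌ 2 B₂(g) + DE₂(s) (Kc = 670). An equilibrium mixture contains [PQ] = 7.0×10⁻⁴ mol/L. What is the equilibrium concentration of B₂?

[B₂] = 0.018 mol/L

(DE₂ is a pure solid — omitted from Kc.)
At equilibrium, Kc = [B₂]² / [PQ]² = 670.
([B₂])² / (7.0×10⁻⁴)² = 670
[B₂]² = 3.28×10⁻⁴ ⇒ [B₂] = 0.018 mol/L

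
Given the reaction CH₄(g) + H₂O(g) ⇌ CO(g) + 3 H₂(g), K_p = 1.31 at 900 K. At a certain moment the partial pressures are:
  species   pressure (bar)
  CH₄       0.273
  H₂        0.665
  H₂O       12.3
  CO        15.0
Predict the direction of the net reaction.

Q_p = P(CO)·P(H₂)³ / (P(CH₄)·P(H₂O)) = (15.0)·(0.665)³ / ((0.273)·(12.3)) = 1.31
Q_p = 1.31 = K_p, so the system is already at equilibrium.

no net change (already at equilibrium)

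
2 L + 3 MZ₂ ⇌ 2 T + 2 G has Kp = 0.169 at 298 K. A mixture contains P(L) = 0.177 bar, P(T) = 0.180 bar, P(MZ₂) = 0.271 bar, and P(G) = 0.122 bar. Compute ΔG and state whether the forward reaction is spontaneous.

Qp = P(T)²·P(G)² / (P(L)²·P(MZ₂)³) = (0.180)²·(0.122)² / ((0.177)²·(0.271)³) = 0.773
ΔG = RT ln(Qp/Kp) = (8.314 J mol⁻¹ K⁻¹)(298 K) × ln(0.773/0.169)
   = (2.478 kJ/mol)(1.520) = 3.77 kJ/mol
ΔG > 0, so the forward reaction is non-spontaneous (proceeds in reverse).

ΔG = 3.77 kJ/mol; the forward reaction is non-spontaneous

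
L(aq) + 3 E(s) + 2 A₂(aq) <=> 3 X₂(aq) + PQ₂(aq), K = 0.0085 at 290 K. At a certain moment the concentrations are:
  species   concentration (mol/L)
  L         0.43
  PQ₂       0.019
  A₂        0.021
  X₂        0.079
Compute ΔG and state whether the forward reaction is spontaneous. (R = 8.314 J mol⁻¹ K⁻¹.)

ΔG = 4.24 kJ/mol; the forward reaction is non-spontaneous

(E is a pure solid — omitted from Q.)
Q = [X₂]³·[PQ₂] / ([L]·[A₂]²) = (0.079)³·(0.019) / ((0.43)·(0.021)²) = 0.0494
ΔG = RT ln(Q/K) = (8.314 J mol⁻¹ K⁻¹)(290 K) × ln(0.0494/0.0085)
   = (2.411 kJ/mol)(1.760) = 4.24 kJ/mol
ΔG > 0, so the forward reaction is non-spontaneous (proceeds in reverse).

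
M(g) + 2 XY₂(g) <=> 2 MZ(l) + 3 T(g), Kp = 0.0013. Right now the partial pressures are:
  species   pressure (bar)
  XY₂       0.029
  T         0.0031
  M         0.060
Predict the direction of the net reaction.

in the forward direction

(MZ is a pure liquid — omitted from Qp.)
Qp = P(T)³ / (P(M)·P(XY₂)²) = (0.0031)³ / ((0.060)·(0.029)²) = 5.9e-4
Qp = 5.9e-4 < Kp = 0.0013, so the forward reaction proceeds.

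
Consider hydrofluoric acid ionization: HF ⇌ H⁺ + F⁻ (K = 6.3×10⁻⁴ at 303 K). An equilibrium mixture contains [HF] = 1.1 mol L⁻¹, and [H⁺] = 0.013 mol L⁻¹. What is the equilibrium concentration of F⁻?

At equilibrium, K = [H⁺]·[F⁻] / [HF] = 6.3×10⁻⁴.
(0.013)·([F⁻]) / (1.1) = 6.3×10⁻⁴
[F⁻] = 0.0533 = 0.053 mol L⁻¹

[F⁻] = 0.053 mol L⁻¹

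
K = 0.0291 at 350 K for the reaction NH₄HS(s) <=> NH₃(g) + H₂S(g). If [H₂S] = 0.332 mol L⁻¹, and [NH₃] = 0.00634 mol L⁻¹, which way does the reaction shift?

forward (toward products)

(NH₄HS is a pure solid — omitted from Q.)
Q = [NH₃]·[H₂S] = (0.00634)·(0.332) = 0.00210
Q = 0.00210 < K = 0.0291, so the forward reaction proceeds.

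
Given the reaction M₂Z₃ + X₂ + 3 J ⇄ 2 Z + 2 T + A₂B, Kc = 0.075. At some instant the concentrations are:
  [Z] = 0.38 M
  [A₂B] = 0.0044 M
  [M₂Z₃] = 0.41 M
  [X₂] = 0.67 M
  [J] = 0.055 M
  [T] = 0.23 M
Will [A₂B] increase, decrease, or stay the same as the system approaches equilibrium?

decrease

Qc = [Z]²·[T]²·[A₂B] / ([M₂Z₃]·[X₂]·[J]³) = (0.38)²·(0.23)²·(0.0044) / ((0.41)·(0.67)·(0.055)³) = 0.74
Qc = 0.74 > Kc = 0.075: net reverse reaction.
A₂B is a product, so it decreases.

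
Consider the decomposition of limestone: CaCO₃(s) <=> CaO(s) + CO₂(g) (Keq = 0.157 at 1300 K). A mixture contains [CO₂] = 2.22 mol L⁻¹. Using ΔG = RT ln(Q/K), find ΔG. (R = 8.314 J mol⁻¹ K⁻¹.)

(CaCO₃, CaO are pure solids — omitted from Q.)
Q = [CO₂] = 2.22
ΔG = RT ln(Q/Keq) = (8.314 J mol⁻¹ K⁻¹)(1300 K) × ln(2.22/0.157)
   = (10.81 kJ/mol)(2.649) = 28.6 kJ/mol
ΔG > 0, so the forward reaction is non-spontaneous (proceeds in reverse).

ΔG = 28.6 kJ/mol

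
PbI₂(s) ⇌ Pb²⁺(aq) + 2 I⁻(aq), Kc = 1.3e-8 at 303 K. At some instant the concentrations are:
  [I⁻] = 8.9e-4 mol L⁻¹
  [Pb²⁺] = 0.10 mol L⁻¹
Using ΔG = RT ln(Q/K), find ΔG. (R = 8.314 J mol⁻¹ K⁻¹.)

ΔG = 4.55 kJ/mol

(PbI₂ is a pure solid — omitted from Qc.)
Qc = [Pb²⁺]·[I⁻]² = (0.10)·(8.9e-4)² = 7.92e-8
ΔG = RT ln(Qc/Kc) = (8.314 J mol⁻¹ K⁻¹)(303 K) × ln(7.92e-8/1.3e-8)
   = (2.519 kJ/mol)(1.807) = 4.55 kJ/mol
ΔG > 0, so the forward reaction is non-spontaneous (proceeds in reverse).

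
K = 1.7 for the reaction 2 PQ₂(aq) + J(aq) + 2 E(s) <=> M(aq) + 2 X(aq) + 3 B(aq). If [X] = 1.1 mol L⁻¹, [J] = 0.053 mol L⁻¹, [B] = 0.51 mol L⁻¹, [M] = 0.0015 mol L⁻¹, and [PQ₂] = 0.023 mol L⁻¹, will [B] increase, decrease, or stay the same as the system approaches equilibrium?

(E is a pure solid — omitted from Q.)
Q = [M]·[X]²·[B]³ / ([PQ₂]²·[J]) = (0.0015)·(1.1)²·(0.51)³ / ((0.023)²·(0.053)) = 8.6
Q = 8.6 > K = 1.7: net reverse reaction.
B is a product, so it decreases.

decrease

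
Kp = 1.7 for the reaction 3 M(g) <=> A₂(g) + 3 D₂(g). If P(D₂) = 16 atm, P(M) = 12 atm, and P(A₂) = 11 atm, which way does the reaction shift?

to the left

Qp = P(A₂)·P(D₂)³ / P(M)³ = (11)·(16)³ / (12)³ = 26
Qp = 26 > Kp = 1.7, so the reverse reaction proceeds.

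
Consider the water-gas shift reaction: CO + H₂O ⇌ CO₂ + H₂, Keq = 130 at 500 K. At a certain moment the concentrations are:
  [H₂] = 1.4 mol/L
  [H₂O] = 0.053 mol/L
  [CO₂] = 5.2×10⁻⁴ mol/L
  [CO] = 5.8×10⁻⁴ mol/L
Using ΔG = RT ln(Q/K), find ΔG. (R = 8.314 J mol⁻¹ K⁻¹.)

ΔG = -7.08 kJ/mol

Q = [CO₂]·[H₂] / ([CO]·[H₂O]) = (5.2×10⁻⁴)·(1.4) / ((5.8×10⁻⁴)·(0.053)) = 23.7
ΔG = RT ln(Q/Keq) = (8.314 J mol⁻¹ K⁻¹)(500 K) × ln(23.7/130)
   = (4.157 kJ/mol)(-1.702) = -7.08 kJ/mol
ΔG < 0, so the forward reaction is spontaneous (proceeds forward).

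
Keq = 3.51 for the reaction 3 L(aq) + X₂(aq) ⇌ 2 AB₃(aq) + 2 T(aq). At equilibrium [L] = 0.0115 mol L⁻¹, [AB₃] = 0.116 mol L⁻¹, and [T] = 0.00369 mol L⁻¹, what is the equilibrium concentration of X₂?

[X₂] = 0.0343 mol L⁻¹

At equilibrium, Keq = [AB₃]²·[T]² / ([L]³·[X₂]) = 3.51.
(0.116)²·(0.00369)² / ((0.0115)³·([X₂])) = 3.51
[X₂] = 0.0343 mol L⁻¹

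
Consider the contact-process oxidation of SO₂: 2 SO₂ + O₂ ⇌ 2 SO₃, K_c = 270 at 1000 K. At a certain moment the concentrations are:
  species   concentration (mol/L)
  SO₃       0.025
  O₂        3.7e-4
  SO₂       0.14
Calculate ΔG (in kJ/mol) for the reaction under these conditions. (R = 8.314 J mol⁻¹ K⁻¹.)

Q_c = [SO₃]² / ([SO₂]²·[O₂]) = (0.025)² / ((0.14)²·(3.7e-4)) = 86.2
ΔG = RT ln(Q_c/K_c) = (8.314 J mol⁻¹ K⁻¹)(1000 K) × ln(86.2/270)
   = (8.314 kJ/mol)(-1.142) = -9.49 kJ/mol
ΔG < 0, so the forward reaction is spontaneous (proceeds forward).

ΔG = -9.49 kJ/mol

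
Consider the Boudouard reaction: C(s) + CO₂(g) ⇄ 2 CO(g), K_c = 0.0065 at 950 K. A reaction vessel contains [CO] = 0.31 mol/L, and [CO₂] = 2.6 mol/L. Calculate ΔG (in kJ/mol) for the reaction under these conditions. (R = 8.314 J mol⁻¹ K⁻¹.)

ΔG = 13.7 kJ/mol

(C is a pure solid — omitted from Q_c.)
Q_c = [CO]² / [CO₂] = (0.31)² / (2.6) = 0.0370
ΔG = RT ln(Q_c/K_c) = (8.314 J mol⁻¹ K⁻¹)(950 K) × ln(0.0370/0.0065)
   = (7.898 kJ/mol)(1.739) = 13.7 kJ/mol
ΔG > 0, so the forward reaction is non-spontaneous (proceeds in reverse).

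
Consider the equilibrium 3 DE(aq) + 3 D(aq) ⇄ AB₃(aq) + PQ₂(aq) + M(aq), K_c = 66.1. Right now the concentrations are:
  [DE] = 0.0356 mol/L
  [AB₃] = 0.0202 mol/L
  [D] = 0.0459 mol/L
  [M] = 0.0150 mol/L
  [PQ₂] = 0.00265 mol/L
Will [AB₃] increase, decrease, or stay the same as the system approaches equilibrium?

decrease

Q_c = [AB₃]·[PQ₂]·[M] / ([DE]³·[D]³) = (0.0202)·(0.00265)·(0.0150) / ((0.0356)³·(0.0459)³) = 184
Q_c = 184 > K_c = 66.1: net reverse reaction.
AB₃ is a product, so it decreases.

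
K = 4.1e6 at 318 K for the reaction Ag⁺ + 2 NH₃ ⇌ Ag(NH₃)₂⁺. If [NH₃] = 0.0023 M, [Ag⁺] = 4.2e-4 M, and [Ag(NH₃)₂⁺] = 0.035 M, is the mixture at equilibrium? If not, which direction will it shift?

no; Q > K, reaction proceeds in reverse

Q = [Ag(NH₃)₂⁺] / ([Ag⁺]·[NH₃]²) = (0.035) / ((4.2e-4)·(0.0023)²) = 1.6e7
Q = 1.6e7 > K = 4.1e6: net reverse reaction.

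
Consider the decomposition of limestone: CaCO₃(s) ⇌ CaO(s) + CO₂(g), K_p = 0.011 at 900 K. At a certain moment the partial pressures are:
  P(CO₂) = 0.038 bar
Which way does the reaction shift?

reverse (toward reactants)

(CaCO₃, CaO are pure solids — omitted from Q_p.)
Q_p = P(CO₂) = 0.038
Q_p = 0.038 > K_p = 0.011, so the reverse reaction proceeds.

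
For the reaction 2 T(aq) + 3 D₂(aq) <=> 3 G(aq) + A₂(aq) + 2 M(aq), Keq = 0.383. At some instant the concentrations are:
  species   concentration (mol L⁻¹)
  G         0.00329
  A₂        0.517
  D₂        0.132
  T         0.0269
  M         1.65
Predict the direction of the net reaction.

to the right

Q = [G]³·[A₂]·[M]² / ([T]²·[D₂]³) = (0.00329)³·(0.517)·(1.65)² / ((0.0269)²·(0.132)³) = 0.0301
Q = 0.0301 < Keq = 0.383, so the forward reaction proceeds.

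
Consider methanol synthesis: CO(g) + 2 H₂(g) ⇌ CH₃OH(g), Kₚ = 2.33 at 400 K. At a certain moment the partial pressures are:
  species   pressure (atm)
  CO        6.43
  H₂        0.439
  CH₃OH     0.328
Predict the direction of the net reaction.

Qₚ = P(CH₃OH) / (P(CO)·P(H₂)²) = (0.328) / ((6.43)·(0.439)²) = 0.265
Qₚ = 0.265 < Kₚ = 2.33, so the forward reaction proceeds.

forward (toward products)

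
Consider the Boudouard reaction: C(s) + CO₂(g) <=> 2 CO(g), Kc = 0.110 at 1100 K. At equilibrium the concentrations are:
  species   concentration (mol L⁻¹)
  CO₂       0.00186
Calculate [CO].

[CO] = 0.0143 mol L⁻¹

(C is a pure solid — omitted from Kc.)
At equilibrium, Kc = [CO]² / [CO₂] = 0.110.
([CO])² / (0.00186) = 0.110
[CO]² = 2.05×10⁻⁴ ⇒ [CO] = 0.0143 mol L⁻¹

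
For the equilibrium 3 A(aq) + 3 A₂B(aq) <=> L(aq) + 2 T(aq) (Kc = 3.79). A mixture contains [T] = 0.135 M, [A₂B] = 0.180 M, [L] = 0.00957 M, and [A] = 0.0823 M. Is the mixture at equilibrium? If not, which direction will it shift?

Qc = [L]·[T]² / ([A]³·[A₂B]³) = (0.00957)·(0.135)² / ((0.0823)³·(0.180)³) = 53.6
Qc = 53.6 > Kc = 3.79: net reverse reaction.

no; Q > K, reaction proceeds in reverse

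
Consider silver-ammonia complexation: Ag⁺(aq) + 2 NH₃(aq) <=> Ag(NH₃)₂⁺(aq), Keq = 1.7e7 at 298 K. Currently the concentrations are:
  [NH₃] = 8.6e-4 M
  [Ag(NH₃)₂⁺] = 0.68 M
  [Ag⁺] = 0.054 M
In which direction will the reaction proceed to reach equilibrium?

Q = [Ag(NH₃)₂⁺] / ([Ag⁺]·[NH₃]²) = (0.68) / ((0.054)·(8.6e-4)²) = 1.7e7
Q = 1.7e7 = Keq, so the system is already at equilibrium.

at equilibrium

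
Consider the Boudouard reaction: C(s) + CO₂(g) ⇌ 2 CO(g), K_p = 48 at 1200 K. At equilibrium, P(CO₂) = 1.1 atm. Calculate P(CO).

P(CO) = 7.3 atm

(C is a pure solid — omitted from K_p.)
At equilibrium, K_p = P(CO)² / P(CO₂) = 48.
(P(CO))² / (1.1) = 48
P(CO)² = 52.8 ⇒ P(CO) = 7.3 atm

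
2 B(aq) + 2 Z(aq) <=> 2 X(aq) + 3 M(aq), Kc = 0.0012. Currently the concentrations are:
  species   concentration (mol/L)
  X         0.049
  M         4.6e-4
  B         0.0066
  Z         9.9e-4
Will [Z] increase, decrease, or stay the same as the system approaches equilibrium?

increase

Qc = [X]²·[M]³ / ([B]²·[Z]²) = (0.049)²·(4.6e-4)³ / ((0.0066)²·(9.9e-4)²) = 0.0055
Qc = 0.0055 > Kc = 0.0012: net reverse reaction.
Z is a reactant, so it increases.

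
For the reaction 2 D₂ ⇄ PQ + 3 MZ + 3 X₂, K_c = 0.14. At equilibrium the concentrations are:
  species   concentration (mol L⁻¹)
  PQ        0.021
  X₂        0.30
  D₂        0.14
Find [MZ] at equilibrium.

At equilibrium, K_c = [PQ]·[MZ]³·[X₂]³ / [D₂]² = 0.14.
(0.021)·([MZ])³·(0.30)³ / (0.14)² = 0.14
[MZ]³ = 4.84 ⇒ [MZ] = 1.7 mol L⁻¹

[MZ] = 1.7 mol L⁻¹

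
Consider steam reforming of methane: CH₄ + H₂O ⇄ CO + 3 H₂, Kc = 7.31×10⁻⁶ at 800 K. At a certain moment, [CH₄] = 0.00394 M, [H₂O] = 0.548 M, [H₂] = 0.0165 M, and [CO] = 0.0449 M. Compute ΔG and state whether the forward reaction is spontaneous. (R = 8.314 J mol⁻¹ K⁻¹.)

ΔG = 16.9 kJ/mol; the forward reaction is non-spontaneous

Qc = [CO]·[H₂]³ / ([CH₄]·[H₂O]) = (0.0449)·(0.0165)³ / ((0.00394)·(0.548)) = 9.34×10⁻⁵
ΔG = RT ln(Qc/Kc) = (8.314 J mol⁻¹ K⁻¹)(800 K) × ln(9.34×10⁻⁵/7.31×10⁻⁶)
   = (6.651 kJ/mol)(2.548) = 16.9 kJ/mol
ΔG > 0, so the forward reaction is non-spontaneous (proceeds in reverse).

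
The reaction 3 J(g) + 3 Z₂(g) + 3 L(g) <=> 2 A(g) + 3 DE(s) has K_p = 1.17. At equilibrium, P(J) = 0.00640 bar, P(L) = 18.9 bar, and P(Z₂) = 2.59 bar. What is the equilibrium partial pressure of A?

(DE is a pure solid — omitted from K_p.)
At equilibrium, K_p = P(A)² / (P(J)³·P(Z₂)³·P(L)³) = 1.17.
(P(A))² / ((0.00640)³·(2.59)³·(18.9)³) = 1.17
P(A)² = 0.0360 ⇒ P(A) = 0.190 bar

P(A) = 0.190 bar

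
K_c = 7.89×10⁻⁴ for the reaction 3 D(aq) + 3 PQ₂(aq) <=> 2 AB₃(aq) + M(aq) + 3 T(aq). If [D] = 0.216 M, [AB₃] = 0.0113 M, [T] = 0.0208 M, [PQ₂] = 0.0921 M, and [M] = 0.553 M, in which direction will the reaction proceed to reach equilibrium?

Q_c = [AB₃]²·[M]·[T]³ / ([D]³·[PQ₂]³) = (0.0113)²·(0.553)·(0.0208)³ / ((0.216)³·(0.0921)³) = 8.07×10⁻⁵
Q_c = 8.07×10⁻⁵ < K_c = 7.89×10⁻⁴, so the forward reaction proceeds.

in the forward direction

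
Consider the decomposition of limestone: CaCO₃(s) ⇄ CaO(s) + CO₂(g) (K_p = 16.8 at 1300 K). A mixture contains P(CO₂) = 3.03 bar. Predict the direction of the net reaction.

in the forward direction

(CaCO₃, CaO are pure solids — omitted from Q_p.)
Q_p = P(CO₂) = 3.03
Q_p = 3.03 < K_p = 16.8, so the forward reaction proceeds.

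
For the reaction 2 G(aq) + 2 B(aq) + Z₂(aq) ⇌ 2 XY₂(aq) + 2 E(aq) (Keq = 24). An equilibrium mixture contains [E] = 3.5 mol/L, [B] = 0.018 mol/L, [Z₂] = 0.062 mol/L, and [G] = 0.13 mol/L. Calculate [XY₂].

At equilibrium, Keq = [XY₂]²·[E]² / ([G]²·[B]²·[Z₂]) = 24.
([XY₂])²·(3.5)² / ((0.13)²·(0.018)²·(0.062)) = 24
[XY₂]² = 6.65e-7 ⇒ [XY₂] = 8.2e-4 mol/L

[XY₂] = 8.2e-4 mol/L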